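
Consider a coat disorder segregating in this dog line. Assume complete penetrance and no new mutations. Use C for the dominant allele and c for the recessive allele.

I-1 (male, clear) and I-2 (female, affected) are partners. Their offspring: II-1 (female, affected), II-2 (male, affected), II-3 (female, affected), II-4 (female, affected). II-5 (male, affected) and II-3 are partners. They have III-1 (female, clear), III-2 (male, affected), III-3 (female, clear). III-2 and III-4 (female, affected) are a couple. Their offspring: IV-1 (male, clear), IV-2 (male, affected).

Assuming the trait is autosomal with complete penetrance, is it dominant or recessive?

II-5 and II-3 are both affected yet have a clear child III-1. Under a recessive model two affected parents are homozygous and every child would be affected, so the trait cannot be recessive.

dominant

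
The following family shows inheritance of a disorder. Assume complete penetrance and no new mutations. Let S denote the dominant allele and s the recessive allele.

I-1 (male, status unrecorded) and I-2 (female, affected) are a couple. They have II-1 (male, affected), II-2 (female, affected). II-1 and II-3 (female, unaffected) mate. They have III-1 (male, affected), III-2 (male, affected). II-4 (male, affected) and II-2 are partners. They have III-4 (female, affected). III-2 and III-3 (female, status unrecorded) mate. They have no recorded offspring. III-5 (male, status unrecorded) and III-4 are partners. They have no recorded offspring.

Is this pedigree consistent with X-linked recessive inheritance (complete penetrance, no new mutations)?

Yes

A consistent assignment under X-linked recessive exists: I-1 X^s Y, I-2 X^s X^s, II-1 X^s Y, II-2 X^s X^s, II-3 X^S X^s, II-4 X^s Y, III-1 X^s Y, III-2 X^s Y, III-3 X^S X^S, III-4 X^s X^s, III-5 X^S Y.
In this assignment every recorded phenotype matches its genotype and every non-founder's genotype is obtainable from its parents' genotypes, so the pedigree is consistent.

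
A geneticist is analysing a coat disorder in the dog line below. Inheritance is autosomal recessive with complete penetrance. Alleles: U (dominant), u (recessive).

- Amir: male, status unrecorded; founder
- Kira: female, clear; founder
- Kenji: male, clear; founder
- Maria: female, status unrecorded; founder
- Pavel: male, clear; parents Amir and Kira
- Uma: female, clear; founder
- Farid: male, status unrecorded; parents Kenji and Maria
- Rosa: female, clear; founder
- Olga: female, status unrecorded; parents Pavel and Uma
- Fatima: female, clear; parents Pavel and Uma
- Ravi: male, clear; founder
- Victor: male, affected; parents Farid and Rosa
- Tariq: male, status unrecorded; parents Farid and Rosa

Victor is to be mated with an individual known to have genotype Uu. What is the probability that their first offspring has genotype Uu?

1/2

Victor is affected, so Victor is uu.
The cross gives 1/2 Uu : 1/2 uu, so P(offspring has genotype Uu) = 1/2.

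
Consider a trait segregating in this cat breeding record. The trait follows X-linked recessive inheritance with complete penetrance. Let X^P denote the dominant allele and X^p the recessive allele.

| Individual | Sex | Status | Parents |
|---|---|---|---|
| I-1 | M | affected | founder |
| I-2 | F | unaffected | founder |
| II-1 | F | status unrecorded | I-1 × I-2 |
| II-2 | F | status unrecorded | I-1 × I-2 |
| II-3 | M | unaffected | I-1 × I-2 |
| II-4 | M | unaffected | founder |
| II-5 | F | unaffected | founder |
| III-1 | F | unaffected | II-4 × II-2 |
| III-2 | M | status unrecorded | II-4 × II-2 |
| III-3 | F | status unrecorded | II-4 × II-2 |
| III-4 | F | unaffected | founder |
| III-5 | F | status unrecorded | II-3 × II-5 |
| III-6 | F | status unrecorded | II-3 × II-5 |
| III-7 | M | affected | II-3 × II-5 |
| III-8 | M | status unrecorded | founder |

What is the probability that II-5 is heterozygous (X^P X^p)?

1

II-5 is unaffected so carries P and passed p to III-7 (X^p Y), so II-5 is X^P X^p, giving P(X^P X^p) = 1.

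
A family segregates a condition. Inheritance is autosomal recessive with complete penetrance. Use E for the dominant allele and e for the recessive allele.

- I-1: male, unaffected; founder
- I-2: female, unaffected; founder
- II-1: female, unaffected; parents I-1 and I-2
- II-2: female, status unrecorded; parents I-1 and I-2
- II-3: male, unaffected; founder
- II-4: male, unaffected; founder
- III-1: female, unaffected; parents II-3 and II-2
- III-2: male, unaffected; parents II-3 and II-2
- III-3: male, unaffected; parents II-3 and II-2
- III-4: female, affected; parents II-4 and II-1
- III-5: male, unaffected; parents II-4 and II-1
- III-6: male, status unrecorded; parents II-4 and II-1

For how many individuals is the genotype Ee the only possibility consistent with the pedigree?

Obligate heterozygotes: II-1 is unaffected so carries E and passed e to III-4 (ee), so II-1 is Ee; II-4 is unaffected so carries E and passed e to III-4 (ee), so II-4 is Ee.
Every other individual is either homozygous by phenotype or has at least one consistent homozygous assignment, so the count is 2.

2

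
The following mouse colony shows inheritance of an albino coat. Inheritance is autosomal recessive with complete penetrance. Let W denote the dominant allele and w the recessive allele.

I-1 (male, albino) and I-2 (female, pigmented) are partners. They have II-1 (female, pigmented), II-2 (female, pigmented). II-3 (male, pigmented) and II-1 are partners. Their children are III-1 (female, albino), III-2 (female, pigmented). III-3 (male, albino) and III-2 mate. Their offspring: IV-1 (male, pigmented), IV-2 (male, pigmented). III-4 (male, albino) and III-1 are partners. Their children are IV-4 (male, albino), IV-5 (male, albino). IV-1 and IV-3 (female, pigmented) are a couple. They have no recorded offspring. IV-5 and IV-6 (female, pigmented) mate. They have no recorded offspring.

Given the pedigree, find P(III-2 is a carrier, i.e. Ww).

1/3

II-3 is pigmented so carries W and passed w to III-1 (ww), so II-3 is Ww.
II-1 is pigmented so carries W and received w from I-1 (ww), so II-1 is Ww.
Their cross gives offspring ratios 1/4 WW : 1/2 Ww : 1/4 ww. Conditioning on III-2 being pigmented, P(Ww) = 1/2 / 3/4 = 2/3 before taking III-2's own offspring into account.
III-3 is albino, so III-3 is ww.
Now use III-2's offspring. Probability of each recorded status — pigmented son IV-1: 1/2 if III-2 is Ww, 1 if WW; pigmented son IV-2: 1/2 if III-2 is Ww, 1 if WW.
Bayes: P(Ww) = 2/3·1/4 / (2/3·1/4 + 1/3·1) = 1/3.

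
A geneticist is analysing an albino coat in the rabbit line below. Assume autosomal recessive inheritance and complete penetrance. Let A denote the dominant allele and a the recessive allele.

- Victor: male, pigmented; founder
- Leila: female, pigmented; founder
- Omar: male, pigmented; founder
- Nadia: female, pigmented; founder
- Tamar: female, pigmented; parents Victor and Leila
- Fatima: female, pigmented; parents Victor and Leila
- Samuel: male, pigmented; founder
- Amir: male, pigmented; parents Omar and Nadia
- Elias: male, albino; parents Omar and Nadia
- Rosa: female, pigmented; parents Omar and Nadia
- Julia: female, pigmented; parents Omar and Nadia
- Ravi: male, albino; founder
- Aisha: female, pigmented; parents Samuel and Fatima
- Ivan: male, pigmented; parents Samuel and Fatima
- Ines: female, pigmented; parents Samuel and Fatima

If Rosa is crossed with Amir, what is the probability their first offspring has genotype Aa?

4/9

Omar is pigmented so carries A and passed a to Elias (aa), so Omar is Aa.
Nadia is pigmented so carries A and passed a to Elias (aa), so Nadia is Aa.
Rosa is a pigmented offspring of Omar (Aa) × Nadia (Aa), whose cross gives 1/4 AA : 1/2 Aa : 1/4 aa; conditioning on being pigmented, Rosa is AA with probability 1/3, Aa with probability 2/3.
Amir is a pigmented offspring of Omar (Aa) × Nadia (Aa), whose cross gives 1/4 AA : 1/2 Aa : 1/4 aa; conditioning on being pigmented, Amir is AA with probability 1/3, Aa with probability 2/3.
Summing over parental genotype combinations, P(offspring has genotype Aa) = 2/9·1/2 + 2/9·1/2 + 4/9·1/2 = 4/9.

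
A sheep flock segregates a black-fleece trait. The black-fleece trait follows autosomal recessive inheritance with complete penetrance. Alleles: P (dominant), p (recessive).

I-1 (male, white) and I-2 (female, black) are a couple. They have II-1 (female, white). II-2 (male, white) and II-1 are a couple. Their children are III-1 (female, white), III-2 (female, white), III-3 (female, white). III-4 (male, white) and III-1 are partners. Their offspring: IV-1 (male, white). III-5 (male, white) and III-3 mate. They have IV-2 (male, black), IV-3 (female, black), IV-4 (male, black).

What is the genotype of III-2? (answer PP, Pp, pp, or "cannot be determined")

III-2's phenotype allows PP or Pp, and no parent or child forces a single allele at both positions; consistent genotype assignments exist with III-2 as PP or Pp.

cannot be determined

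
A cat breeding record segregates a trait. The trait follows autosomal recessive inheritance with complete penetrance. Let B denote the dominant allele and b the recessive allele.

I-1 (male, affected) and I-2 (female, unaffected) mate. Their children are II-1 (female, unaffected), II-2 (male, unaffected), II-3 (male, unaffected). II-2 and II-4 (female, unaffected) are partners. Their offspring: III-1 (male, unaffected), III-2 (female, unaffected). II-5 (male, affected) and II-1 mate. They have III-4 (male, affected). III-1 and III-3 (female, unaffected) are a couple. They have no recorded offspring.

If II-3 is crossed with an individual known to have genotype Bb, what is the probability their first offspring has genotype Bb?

II-3 is unaffected so carries B and received b from I-1 (bb), so II-3 is Bb.
The cross gives 1/4 BB : 1/2 Bb : 1/4 bb, so P(offspring has genotype Bb) = 1/2.

1/2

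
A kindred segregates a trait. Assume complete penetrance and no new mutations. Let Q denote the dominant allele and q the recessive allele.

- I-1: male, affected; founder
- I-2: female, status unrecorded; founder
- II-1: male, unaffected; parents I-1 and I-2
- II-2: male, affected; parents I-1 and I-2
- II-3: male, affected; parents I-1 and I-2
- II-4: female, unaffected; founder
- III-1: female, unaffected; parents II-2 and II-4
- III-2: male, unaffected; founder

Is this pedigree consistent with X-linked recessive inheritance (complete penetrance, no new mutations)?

A consistent assignment under X-linked recessive exists: I-1 X^q Y, I-2 X^Q X^q, II-1 X^Q Y, II-2 X^q Y, II-3 X^q Y, II-4 X^Q X^Q, III-1 X^Q X^q, III-2 X^Q Y.
In this assignment every recorded phenotype matches its genotype and every non-founder's genotype is obtainable from its parents' genotypes, so the pedigree is consistent.

Yes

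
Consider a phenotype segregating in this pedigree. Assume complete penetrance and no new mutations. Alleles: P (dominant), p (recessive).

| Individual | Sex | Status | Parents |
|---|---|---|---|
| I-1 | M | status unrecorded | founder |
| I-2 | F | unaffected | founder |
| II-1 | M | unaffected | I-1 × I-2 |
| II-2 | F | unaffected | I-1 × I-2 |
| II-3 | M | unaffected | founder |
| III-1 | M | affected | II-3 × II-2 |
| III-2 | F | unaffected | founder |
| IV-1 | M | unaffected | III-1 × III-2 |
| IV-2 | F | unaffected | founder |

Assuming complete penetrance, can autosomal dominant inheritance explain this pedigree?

Under autosomal dominant, III-1 (affected, male) cannot arise from II-3 (unaffected) × II-2 (unaffected).

No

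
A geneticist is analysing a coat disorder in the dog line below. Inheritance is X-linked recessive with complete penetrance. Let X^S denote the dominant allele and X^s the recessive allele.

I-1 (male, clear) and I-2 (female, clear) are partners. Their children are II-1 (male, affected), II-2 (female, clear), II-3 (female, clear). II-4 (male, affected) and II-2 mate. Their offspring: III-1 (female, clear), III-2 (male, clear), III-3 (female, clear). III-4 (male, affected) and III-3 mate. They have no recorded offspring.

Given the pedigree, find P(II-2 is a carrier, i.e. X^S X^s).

1/9

I-1 is clear, so I-1 is X^S Y.
I-2 is clear so carries S and passed s to II-1 (X^s Y), so I-2 is X^S X^s.
Their cross gives offspring ratios 1/2 X^S X^S : 1/2 X^S X^s. Conditioning on II-2 being clear, P(X^S X^s) = 1/2 / 1 = 1/2 before taking II-2's own offspring into account.
II-4 is affected, so II-4 is X^s Y.
Now use II-2's offspring. Probability of each recorded status — clear daughter III-1: 1/2 if II-2 is X^S X^s, 1 if X^S X^S; clear son III-2: 1/2 if II-2 is X^S X^s, 1 if X^S X^S; clear daughter III-3: 1/2 if II-2 is X^S X^s, 1 if X^S X^S.
Bayes: P(X^S X^s) = 1/2·1/8 / (1/2·1/8 + 1/2·1) = 1/9.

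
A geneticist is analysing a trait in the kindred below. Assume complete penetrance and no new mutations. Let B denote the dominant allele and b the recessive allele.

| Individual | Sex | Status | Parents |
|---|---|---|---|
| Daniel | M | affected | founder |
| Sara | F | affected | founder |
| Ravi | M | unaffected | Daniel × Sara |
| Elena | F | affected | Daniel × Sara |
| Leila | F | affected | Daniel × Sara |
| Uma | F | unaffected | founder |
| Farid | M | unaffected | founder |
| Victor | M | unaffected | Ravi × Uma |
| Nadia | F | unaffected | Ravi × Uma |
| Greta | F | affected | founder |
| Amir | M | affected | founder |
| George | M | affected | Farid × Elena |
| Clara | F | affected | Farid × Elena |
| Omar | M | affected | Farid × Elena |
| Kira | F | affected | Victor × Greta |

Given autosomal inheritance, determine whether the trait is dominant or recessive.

Daniel and Sara are both affected yet have an unaffected child Ravi. Under a recessive model two affected parents are homozygous and every child would be affected, so the trait cannot be recessive.

dominant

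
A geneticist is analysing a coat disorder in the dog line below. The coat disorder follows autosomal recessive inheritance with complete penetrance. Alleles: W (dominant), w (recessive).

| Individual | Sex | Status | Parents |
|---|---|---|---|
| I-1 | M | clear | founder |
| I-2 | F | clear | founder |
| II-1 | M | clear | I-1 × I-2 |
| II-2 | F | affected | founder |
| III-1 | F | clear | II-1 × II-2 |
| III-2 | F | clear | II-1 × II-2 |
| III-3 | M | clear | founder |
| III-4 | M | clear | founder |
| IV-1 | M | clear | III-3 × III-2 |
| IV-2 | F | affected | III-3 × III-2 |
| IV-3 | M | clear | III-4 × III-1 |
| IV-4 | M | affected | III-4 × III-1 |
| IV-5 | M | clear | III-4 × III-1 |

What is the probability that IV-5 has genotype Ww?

III-4 is clear so carries W and passed w to IV-4 (ww), so III-4 is Ww.
III-1 is clear so carries W and received w from II-2 (ww), so III-1 is Ww.
Their cross gives offspring ratios 1/4 WW : 1/2 Ww : 1/4 ww. Conditioning on IV-5 being clear, P(Ww) = 1/2 / 3/4 = 2/3.

2/3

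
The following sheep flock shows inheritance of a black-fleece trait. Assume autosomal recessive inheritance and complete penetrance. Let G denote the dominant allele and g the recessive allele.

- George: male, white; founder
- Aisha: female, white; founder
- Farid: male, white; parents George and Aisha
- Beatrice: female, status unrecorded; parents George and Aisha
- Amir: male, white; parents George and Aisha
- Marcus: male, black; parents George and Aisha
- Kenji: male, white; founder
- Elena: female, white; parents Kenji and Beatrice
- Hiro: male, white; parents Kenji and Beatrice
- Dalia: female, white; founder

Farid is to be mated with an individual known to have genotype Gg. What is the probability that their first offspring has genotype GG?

1/3

George is white so carries G and passed g to Marcus (gg), so George is Gg.
Aisha is white so carries G and passed g to Marcus (gg), so Aisha is Gg.
Farid is a white offspring of George (Gg) × Aisha (Gg), whose cross gives 1/4 GG : 1/2 Gg : 1/4 gg; conditioning on being white, Farid is GG with probability 1/3, Gg with probability 2/3.
Summing over parental genotype combinations, P(offspring has genotype GG) = 1/3·1/2 + 2/3·1/4 = 1/3.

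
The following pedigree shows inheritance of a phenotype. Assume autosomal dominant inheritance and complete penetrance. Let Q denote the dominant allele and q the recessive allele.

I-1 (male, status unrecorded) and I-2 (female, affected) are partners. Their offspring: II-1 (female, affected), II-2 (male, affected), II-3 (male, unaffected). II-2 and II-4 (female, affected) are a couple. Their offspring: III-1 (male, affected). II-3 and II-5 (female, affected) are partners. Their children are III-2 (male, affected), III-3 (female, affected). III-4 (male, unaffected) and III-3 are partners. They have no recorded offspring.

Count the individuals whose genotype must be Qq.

3

Obligate heterozygotes: I-2 is affected so carries Q and passed q to II-3 (qq), so I-2 is Qq; III-2 is affected so carries Q and received q from II-3 (qq), so III-2 is Qq; III-3 is affected so carries Q and received q from II-3 (qq), so III-3 is Qq.
Every other individual is either homozygous by phenotype or has at least one consistent homozygous assignment, so the count is 3.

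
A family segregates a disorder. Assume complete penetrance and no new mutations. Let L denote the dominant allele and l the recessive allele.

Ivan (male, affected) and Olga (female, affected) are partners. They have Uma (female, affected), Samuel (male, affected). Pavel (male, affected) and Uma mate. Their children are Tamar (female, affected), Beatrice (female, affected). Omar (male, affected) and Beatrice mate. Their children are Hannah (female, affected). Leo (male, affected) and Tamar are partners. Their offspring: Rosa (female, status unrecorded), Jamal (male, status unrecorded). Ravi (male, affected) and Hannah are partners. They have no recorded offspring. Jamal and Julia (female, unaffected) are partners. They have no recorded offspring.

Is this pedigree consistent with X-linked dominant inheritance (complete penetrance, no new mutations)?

Yes

A consistent assignment under X-linked dominant exists: Ivan X^L Y, Olga X^L X^L, Uma X^L X^L, Samuel X^L Y, Pavel X^L Y, Tamar X^L X^L, Beatrice X^L X^L, Omar X^L Y, Leo X^L Y, Hannah X^L X^L, Ravi X^L Y, Rosa X^L X^L, Jamal X^L Y, Julia X^l X^l.
In this assignment every recorded phenotype matches its genotype and every non-founder's genotype is obtainable from its parents' genotypes, so the pedigree is consistent.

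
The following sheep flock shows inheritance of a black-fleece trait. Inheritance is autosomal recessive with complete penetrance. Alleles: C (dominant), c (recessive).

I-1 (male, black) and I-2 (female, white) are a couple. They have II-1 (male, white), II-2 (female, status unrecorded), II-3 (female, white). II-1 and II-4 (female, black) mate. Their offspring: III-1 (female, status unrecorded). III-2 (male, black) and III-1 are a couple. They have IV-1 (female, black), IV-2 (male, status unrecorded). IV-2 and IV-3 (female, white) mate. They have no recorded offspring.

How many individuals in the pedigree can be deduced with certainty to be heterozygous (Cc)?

2

Obligate heterozygotes: II-1 is white so carries C and received c from I-1 (cc), so II-1 is Cc; II-3 is white so carries C and received c from I-1 (cc), so II-3 is Cc.
Every other individual is either homozygous by phenotype or has at least one consistent homozygous assignment, so the count is 2.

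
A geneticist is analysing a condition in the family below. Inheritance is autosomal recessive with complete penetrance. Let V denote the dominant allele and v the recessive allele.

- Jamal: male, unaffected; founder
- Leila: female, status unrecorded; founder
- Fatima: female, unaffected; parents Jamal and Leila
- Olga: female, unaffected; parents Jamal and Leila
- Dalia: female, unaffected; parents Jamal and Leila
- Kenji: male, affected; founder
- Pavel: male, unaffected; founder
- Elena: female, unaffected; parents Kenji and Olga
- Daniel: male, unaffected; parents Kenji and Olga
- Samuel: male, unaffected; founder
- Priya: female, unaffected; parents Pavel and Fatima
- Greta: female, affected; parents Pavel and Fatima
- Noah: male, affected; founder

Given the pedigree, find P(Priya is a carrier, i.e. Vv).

2/3

Pavel is unaffected so carries V and passed v to Greta (vv), so Pavel is Vv.
Fatima is unaffected so carries V and passed v to Greta (vv), so Fatima is Vv.
Their cross gives offspring ratios 1/4 VV : 1/2 Vv : 1/4 vv. Conditioning on Priya being unaffected, P(Vv) = 1/2 / 3/4 = 2/3.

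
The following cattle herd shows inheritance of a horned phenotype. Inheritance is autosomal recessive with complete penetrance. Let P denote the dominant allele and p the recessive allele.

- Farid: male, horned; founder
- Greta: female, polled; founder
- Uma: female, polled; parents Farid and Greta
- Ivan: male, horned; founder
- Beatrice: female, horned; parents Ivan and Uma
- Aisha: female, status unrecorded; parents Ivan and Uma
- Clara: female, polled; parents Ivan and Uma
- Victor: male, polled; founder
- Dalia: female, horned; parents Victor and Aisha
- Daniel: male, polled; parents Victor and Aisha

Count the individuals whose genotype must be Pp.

Obligate heterozygotes: Uma is polled so carries P and received p from Farid (pp), so Uma is Pp; Clara is polled so carries P and received p from Ivan (pp), so Clara is Pp; Victor is polled so carries P and passed p to Dalia (pp), so Victor is Pp.
Every other individual is either homozygous by phenotype or has at least one consistent homozygous assignment, so the count is 3.

3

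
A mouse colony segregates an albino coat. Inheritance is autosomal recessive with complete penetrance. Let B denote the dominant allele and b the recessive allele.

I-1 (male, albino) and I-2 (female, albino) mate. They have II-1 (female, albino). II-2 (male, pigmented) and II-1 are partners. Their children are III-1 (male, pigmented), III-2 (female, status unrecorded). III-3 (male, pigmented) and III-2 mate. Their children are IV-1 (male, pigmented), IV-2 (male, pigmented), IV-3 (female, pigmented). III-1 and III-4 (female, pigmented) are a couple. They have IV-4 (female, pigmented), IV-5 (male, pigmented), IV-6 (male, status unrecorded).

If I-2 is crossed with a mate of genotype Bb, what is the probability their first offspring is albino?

1/2

I-2 is albino, so I-2 is bb.
The cross gives 1/2 Bb : 1/2 bb, so P(offspring is albino) = 1/2.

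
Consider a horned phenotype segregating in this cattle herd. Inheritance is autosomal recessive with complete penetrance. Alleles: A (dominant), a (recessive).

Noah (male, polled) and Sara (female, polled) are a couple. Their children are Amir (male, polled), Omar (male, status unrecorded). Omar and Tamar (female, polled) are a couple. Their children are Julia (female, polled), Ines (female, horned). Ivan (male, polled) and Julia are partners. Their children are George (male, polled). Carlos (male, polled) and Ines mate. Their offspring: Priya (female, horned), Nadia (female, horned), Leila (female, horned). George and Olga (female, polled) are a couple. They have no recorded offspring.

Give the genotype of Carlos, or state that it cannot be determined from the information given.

Aa

From phenotype alone, Carlos is AA or Aa.
Carlos is polled so carries A and passed a to Priya (aa), so Carlos is Aa.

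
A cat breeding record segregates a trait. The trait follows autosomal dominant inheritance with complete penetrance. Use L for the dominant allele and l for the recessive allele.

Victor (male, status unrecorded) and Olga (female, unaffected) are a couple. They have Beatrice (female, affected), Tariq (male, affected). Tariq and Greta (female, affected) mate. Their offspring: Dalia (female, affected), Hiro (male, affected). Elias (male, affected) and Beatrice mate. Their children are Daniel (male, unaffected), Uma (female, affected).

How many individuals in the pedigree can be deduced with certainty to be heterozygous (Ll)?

Obligate heterozygotes: Beatrice is affected so carries L and received l from Olga (ll), so Beatrice is Ll; Tariq is affected so carries L and received l from Olga (ll), so Tariq is Ll; Elias is affected so carries L and passed l to Daniel (ll), so Elias is Ll.
Every other individual is either homozygous by phenotype or has at least one consistent homozygous assignment, so the count is 3.

3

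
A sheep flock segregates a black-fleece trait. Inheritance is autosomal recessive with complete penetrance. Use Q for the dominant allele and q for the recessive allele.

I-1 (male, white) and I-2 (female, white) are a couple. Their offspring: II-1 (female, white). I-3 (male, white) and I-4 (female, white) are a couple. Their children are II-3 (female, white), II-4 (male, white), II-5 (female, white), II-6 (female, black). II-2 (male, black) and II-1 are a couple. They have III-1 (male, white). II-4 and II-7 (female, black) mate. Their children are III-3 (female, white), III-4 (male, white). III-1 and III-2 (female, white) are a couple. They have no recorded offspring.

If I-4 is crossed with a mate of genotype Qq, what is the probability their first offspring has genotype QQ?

I-4 is white so carries Q and passed q to II-6 (qq), so I-4 is Qq.
The cross gives 1/4 QQ : 1/2 Qq : 1/4 qq, so P(offspring has genotype QQ) = 1/4.

1/4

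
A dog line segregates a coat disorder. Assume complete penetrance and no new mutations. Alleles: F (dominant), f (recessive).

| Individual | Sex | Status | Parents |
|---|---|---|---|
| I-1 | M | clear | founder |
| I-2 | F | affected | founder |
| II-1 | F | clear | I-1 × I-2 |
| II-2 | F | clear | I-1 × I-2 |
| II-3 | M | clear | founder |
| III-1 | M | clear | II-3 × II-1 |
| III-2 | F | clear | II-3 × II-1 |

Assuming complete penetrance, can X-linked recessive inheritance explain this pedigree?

Yes

A consistent assignment under X-linked recessive exists: I-1 X^F Y, I-2 X^f X^f, II-1 X^F X^f, II-2 X^F X^f, II-3 X^F Y, III-1 X^F Y, III-2 X^F X^F.
In this assignment every recorded phenotype matches its genotype and every non-founder's genotype is obtainable from its parents' genotypes, so the pedigree is consistent.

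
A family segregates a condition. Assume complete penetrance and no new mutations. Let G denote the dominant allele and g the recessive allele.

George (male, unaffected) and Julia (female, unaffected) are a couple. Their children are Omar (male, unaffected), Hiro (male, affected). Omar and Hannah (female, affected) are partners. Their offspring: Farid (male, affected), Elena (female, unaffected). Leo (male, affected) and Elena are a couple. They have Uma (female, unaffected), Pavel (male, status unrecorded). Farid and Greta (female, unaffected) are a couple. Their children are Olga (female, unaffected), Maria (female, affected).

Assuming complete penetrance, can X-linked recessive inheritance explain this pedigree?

Yes

A consistent assignment under X-linked recessive exists: George X^G Y, Julia X^G X^g, Omar X^G Y, Hiro X^g Y, Hannah X^g X^g, Farid X^g Y, Elena X^G X^g, Leo X^g Y, Greta X^G X^g, Uma X^G X^g, Pavel X^G Y, Olga X^G X^g, Maria X^g X^g.
In this assignment every recorded phenotype matches its genotype and every non-founder's genotype is obtainable from its parents' genotypes, so the pedigree is consistent.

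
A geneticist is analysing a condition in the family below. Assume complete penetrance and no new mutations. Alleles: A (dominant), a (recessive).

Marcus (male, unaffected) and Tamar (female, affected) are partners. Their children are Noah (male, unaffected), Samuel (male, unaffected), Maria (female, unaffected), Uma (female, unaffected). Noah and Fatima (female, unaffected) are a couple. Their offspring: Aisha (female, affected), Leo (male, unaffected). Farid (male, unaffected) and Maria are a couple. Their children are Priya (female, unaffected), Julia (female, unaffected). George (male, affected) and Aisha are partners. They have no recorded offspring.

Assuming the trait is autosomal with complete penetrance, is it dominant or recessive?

recessive

Noah and Fatima are both unaffected yet have an affected child Aisha. Under dominance, an affected child requires at least one affected parent, so the trait cannot be dominant.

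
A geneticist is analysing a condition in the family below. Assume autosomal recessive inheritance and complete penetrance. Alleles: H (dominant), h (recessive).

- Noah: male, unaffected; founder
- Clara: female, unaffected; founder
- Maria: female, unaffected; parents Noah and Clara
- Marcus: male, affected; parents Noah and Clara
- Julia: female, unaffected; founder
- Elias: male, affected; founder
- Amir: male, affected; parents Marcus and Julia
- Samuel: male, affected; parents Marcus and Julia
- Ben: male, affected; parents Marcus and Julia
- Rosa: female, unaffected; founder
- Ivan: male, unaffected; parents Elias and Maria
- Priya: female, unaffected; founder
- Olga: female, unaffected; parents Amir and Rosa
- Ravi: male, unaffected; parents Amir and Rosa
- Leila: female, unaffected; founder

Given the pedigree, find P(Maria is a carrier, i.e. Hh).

Noah is unaffected so carries H and passed h to Marcus (hh), so Noah is Hh.
Clara is unaffected so carries H and passed h to Marcus (hh), so Clara is Hh.
Their cross gives offspring ratios 1/4 HH : 1/2 Hh : 1/4 hh. Conditioning on Maria being unaffected, P(Hh) = 1/2 / 3/4 = 2/3 before taking Maria's own offspring into account.
Elias is affected, so Elias is hh.
Now use Maria's offspring. Probability of each recorded status — unaffected son Ivan: 1/2 if Maria is Hh, 1 if HH.
Bayes: P(Hh) = 2/3·1/2 / (2/3·1/2 + 1/3·1) = 1/2.

1/2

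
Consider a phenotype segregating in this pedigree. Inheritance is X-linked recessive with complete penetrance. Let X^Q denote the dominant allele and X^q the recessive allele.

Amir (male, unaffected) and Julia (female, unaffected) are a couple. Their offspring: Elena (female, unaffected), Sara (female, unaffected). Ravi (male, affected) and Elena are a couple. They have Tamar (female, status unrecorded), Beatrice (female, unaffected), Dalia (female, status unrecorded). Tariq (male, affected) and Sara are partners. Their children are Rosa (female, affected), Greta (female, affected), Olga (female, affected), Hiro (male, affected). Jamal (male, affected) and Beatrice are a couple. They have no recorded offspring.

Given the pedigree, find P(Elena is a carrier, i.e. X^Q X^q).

Amir is unaffected, so Amir is X^Q Y.
Julia is unaffected so carries Q and passed q to Sara (X^Q X^q, whose Q came from Amir), so Julia is X^Q X^q.
Their cross gives offspring ratios 1/2 X^Q X^Q : 1/2 X^Q X^q. Conditioning on Elena being unaffected, P(X^Q X^q) = 1/2 / 1 = 1/2 before taking Elena's own offspring into account.
Ravi is affected, so Ravi is X^q Y.
Now use Elena's offspring. Probability of each recorded status — unaffected daughter Beatrice: 1/2 if Elena is X^Q X^q, 1 if X^Q X^Q. (Tamar, Dalia: equally likely either way, so uninformative.)
Bayes: P(X^Q X^q) = 1/2·1/2 / (1/2·1/2 + 1/2·1) = 1/3.

1/3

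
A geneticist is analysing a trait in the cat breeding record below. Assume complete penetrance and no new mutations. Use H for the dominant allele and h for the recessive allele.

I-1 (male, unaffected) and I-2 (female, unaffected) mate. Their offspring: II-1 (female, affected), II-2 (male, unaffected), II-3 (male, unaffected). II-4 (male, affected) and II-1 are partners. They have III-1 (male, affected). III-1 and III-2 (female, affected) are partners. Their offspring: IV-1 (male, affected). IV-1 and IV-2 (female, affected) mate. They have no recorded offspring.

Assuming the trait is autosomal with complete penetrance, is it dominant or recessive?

I-1 and I-2 are both unaffected yet have an affected child II-1. Under dominance, an affected child requires at least one affected parent, so the trait cannot be dominant.

recessive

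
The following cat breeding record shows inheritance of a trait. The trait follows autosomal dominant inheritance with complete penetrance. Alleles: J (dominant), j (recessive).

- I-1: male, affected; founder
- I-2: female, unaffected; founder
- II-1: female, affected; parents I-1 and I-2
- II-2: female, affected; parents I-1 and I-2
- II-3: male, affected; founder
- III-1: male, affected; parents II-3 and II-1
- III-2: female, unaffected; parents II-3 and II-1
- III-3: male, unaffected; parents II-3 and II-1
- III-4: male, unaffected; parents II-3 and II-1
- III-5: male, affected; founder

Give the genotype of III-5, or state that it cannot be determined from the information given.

III-5's phenotype allows JJ or Jj, and no parent or child forces a single allele at both positions; consistent genotype assignments exist with III-5 as JJ or Jj.

cannot be determined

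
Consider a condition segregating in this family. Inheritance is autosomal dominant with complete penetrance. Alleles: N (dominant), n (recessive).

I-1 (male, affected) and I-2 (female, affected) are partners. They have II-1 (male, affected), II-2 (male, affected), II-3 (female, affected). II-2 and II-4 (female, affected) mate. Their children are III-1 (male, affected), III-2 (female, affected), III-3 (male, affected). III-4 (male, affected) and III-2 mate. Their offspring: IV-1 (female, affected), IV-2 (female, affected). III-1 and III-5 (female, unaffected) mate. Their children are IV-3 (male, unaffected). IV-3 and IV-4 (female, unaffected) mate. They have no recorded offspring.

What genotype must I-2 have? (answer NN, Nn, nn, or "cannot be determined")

I-2's phenotype allows NN or Nn, and no parent or child forces a single allele at both positions; consistent genotype assignments exist with I-2 as NN or Nn.

cannot be determined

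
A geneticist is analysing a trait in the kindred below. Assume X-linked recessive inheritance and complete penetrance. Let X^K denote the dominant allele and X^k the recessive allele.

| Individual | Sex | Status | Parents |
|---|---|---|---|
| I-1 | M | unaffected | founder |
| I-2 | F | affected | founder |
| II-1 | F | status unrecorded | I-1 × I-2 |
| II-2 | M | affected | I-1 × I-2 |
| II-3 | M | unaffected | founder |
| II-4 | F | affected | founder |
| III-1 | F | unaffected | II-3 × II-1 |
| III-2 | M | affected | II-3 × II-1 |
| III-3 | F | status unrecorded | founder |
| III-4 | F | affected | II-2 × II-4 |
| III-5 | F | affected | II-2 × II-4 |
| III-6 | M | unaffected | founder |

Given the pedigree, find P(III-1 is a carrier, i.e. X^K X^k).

1/2

II-3 is unaffected, so II-3 is X^K Y.
II-1 received K from I-1 (X^K Y) and received k from I-2 (X^k X^k), so II-1 is X^K X^k.
Their cross gives offspring ratios 1/2 X^K X^K : 1/2 X^K X^k. Conditioning on III-1 being unaffected, P(X^K X^k) = 1/2 / 1 = 1/2.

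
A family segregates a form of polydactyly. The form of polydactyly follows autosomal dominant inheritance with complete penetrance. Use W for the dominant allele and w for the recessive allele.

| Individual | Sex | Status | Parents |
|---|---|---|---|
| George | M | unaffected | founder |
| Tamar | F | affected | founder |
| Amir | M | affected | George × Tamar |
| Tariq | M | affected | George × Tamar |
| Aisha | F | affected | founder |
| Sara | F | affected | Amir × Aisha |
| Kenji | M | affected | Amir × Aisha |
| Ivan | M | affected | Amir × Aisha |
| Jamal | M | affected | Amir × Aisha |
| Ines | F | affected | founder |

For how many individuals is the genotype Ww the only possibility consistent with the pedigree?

2

Obligate heterozygotes: Amir is affected so carries W and received w from George (ww), so Amir is Ww; Tariq is affected so carries W and received w from George (ww), so Tariq is Ww.
Every other individual is either homozygous by phenotype or has at least one consistent homozygous assignment, so the count is 2.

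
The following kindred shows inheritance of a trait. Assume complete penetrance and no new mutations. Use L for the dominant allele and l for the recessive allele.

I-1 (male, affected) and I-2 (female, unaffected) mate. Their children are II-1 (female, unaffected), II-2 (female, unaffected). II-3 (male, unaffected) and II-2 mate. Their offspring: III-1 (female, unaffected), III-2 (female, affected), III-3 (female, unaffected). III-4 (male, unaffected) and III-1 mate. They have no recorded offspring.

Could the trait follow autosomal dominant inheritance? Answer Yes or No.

No

Under autosomal dominant, III-2 (affected, female) cannot arise from II-3 (unaffected) × II-2 (unaffected).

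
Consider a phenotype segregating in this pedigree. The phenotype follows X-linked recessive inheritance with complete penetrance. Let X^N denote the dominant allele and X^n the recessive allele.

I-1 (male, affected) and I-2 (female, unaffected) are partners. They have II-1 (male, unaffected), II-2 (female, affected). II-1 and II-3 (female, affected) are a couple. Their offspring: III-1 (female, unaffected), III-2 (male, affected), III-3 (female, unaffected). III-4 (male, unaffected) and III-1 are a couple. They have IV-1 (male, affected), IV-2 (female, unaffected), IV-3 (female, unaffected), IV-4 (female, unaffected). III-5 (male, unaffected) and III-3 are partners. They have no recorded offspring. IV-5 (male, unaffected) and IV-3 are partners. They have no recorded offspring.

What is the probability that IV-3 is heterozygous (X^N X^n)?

III-4 is unaffected, so III-4 is X^N Y.
III-1 is unaffected so carries N and received n from II-3 (X^n X^n), so III-1 is X^N X^n.
Their cross gives offspring ratios 1/2 X^N X^N : 1/2 X^N X^n. Conditioning on IV-3 being unaffected, P(X^N X^n) = 1/2 / 1 = 1/2.

1/2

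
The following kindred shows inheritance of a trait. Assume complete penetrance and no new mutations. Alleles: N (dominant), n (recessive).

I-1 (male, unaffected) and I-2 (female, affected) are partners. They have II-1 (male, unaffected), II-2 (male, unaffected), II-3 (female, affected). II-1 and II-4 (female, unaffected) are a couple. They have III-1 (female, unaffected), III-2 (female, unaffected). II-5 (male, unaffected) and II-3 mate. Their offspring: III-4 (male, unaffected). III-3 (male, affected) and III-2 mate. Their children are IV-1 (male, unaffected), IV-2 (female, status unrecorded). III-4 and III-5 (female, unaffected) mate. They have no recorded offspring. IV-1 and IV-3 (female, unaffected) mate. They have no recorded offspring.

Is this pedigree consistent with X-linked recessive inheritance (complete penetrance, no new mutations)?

No

Under X-linked recessive, II-1 (unaffected, male) cannot arise from I-1 (unaffected) × I-2 (affected).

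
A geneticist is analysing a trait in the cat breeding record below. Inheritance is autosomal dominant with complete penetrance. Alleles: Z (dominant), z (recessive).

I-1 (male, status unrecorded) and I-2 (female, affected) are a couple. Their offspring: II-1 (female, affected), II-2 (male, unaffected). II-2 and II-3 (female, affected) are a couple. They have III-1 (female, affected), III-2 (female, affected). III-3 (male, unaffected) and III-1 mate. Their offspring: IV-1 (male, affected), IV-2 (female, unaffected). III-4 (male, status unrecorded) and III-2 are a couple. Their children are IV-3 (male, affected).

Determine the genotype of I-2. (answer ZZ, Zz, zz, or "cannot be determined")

From phenotype alone, I-2 is ZZ or Zz.
I-2 is affected so carries Z and passed z to II-2 (zz), so I-2 is Zz.

Zz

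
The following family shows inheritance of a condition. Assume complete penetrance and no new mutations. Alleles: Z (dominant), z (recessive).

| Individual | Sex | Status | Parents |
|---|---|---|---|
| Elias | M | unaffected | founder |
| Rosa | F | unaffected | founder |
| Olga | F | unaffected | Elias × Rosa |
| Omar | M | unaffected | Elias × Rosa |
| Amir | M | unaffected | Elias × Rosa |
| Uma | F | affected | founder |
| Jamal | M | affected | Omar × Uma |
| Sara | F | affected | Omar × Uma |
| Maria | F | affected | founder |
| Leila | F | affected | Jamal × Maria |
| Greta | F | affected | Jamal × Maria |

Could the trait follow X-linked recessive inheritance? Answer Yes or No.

No

Under X-linked recessive, Sara (affected, female) cannot arise from Omar (unaffected) × Uma (affected).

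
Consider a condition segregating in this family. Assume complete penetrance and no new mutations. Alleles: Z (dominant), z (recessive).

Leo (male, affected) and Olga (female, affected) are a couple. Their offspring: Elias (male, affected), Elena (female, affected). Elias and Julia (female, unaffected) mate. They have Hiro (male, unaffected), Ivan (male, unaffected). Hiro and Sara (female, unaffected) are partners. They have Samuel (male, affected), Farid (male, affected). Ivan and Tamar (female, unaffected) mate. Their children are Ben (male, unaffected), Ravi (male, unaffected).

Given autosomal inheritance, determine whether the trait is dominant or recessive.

recessive

Hiro and Sara are both unaffected yet have an affected child Samuel. Under dominance, an affected child requires at least one affected parent, so the trait cannot be dominant.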